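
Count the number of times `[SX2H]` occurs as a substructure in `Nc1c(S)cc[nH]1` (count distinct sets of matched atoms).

1

[SX2H] is the SMARTS for a thiol: an aliphatic sulfur with two connections, one being H.
Exactly one fragment in the molecule meets all constraints, giving 1 match.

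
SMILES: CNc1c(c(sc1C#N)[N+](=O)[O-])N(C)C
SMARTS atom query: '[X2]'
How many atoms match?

Check the 15 heavy atoms by environment: 1× s (aromatic, X2) → match; 4× c (aromatic, X3) → no; 1× N (charge +1, X3) → no; 1× O (charge -1, X1) → no; 1× O (X1) → no; 2× N (X3) → no; 3× C (X4) → no; 1× C (X2) → match; 1× N (X1) → no.
Summing the matching environments: 1 + 1 = 2 matching atoms.

2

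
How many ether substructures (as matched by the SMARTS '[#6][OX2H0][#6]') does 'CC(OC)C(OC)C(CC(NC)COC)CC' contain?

[#6][OX2H0][#6] is the SMARTS for an ether: an aliphatic oxygen bridging two carbons with no H on the oxygen.
The molecule carries 3 separate instances of a methoxy ether (-OCH3) meeting every constraint; each maps to a distinct set of atoms, giving 3 matches.

3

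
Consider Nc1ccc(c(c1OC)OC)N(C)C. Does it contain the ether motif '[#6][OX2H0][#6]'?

The pattern [#6][OX2H0][#6] describes an aliphatic oxygen bridging two carbons with no H on the oxygen — an ether.
The molecule carries a methoxy ether (-OCH3), whose atoms satisfy every constraint of the query, so the pattern matches.

Yes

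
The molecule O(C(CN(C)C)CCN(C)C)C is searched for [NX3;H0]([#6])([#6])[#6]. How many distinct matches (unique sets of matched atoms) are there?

2

[NX3;H0]([#6])([#6])[#6] is the SMARTS for a tertiary amine: a trivalent nitrogen with no H, bonded to three carbons.
The molecule carries 2 separate instances of a dimethylamino group (-N(CH3)2) meeting every constraint; each maps to a distinct set of atoms, giving 2 matches.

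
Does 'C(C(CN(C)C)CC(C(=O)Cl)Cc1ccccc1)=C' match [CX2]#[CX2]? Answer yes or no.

The pattern [CX2]#[CX2] describes a carbon-carbon triple bond — an alkyne.
The closest candidate here is a vinyl group (-CH=CH2), but the C=C is a double bond; both carbons are CX3, not CX2. No other fragment satisfies the full query, so there is no match.

No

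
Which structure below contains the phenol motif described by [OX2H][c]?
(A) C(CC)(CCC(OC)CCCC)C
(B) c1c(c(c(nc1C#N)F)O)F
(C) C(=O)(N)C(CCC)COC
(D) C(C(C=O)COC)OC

B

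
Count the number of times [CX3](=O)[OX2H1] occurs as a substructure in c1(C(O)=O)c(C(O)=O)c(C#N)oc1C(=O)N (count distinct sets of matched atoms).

[CX3](=O)[OX2H1] is the SMARTS for a carboxylic acid: an sp2 carbon double-bonded to O and single-bonded to an -OH oxygen.
The molecule carries 2 separate instances of a carboxylic acid group (-C(=O)OH) meeting every constraint; each maps to a distinct set of atoms, giving 2 matches.

2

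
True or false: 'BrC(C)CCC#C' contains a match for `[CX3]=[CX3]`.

False

The pattern [CX3]=[CX3] describes a non-aromatic C=C double bond between two sp2 carbons — an alkene.
The closest candidate here is an ethynyl group (-C#CH), but the C-C bond is a triple bond, not a double bond. No other fragment satisfies the full query, so there is no match.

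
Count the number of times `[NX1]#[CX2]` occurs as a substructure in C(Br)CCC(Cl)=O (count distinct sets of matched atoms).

[NX1]#[CX2] is the SMARTS for a nitrile: a nitrogen triple-bonded to a two-connected carbon.
No fragment in the molecule satisfies every constraint, giving 0 matches.

0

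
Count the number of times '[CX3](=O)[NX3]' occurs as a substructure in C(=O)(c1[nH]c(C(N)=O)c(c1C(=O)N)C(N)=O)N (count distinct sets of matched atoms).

4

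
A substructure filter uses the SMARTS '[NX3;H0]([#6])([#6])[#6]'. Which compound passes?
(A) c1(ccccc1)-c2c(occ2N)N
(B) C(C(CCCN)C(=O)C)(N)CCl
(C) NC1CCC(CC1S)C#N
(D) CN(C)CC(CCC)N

D

[NX3;H0]([#6])([#6])[#6] describes a trivalent nitrogen with no H, bonded to three carbons (a tertiary amine).
(A) has a primary amino group (-NH2) but the nitrogen has H2, not H0 with three carbons.
(B) has a primary amino group (-NH2) but the nitrogen has H2, not H0 with three carbons.
(C) has a primary amino group (-NH2) but the nitrogen has H2, not H0 with three carbons.
(D) contains a dimethylamino group (-N(CH3)2), which satisfies every atom and bond constraint.
So the answer is (D).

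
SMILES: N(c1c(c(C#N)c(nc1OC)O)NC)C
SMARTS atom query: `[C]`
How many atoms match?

4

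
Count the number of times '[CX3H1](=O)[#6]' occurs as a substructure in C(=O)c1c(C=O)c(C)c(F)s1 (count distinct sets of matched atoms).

[CX3H1](=O)[#6] is the SMARTS for an aldehyde: an sp2 carbon with one H, double-bonded to O and single-bonded to carbon.
The molecule carries 2 separate instances of an aldehyde (-CHO) meeting every constraint; each maps to a distinct set of atoms, giving 2 matches.

2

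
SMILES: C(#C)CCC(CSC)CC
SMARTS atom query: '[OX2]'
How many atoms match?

0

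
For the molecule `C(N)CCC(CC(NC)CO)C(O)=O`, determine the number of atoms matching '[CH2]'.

5

The query [CH2] means: aliphatic carbon with exactly two hydrogens.
Check the 14 heavy atoms by environment: 5× C (H2) → match; 2× C (H1) → no; 1× N (H1) → no; 1× C (H3) → no; 2× O (H1) → no; 1× N (H2) → no; 1× C (H0) → no; 1× O (H0) → no.
That gives 5 matching atoms.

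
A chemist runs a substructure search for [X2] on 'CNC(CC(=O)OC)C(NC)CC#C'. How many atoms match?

3

Check the 14 heavy atoms by environment: 7× C (X4) → no; 2× N (X3) → no; 2× C (X2) → match; 1× C (X3) → no; 1× O (X1) → no; 1× O (X2) → match.
Summing the matching environments: 2 + 1 = 3 matching atoms.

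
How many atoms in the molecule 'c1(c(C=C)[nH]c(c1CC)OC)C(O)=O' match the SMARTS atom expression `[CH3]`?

The query [CH3] means: aliphatic carbon with exactly three hydrogens.
Check the 14 heavy atoms by environment: 1× n (aromatic, H1) → no; 4× c (aromatic, H0) → no; 2× O (H0) → no; 2× C (H3) → match; 1× C (H1) → no; 2× C (H2) → no; 1× C (H0) → no; 1× O (H1) → no.
That gives 2 matching atoms.

2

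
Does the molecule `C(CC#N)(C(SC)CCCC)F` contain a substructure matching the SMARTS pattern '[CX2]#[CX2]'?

The pattern [CX2]#[CX2] describes a carbon-carbon triple bond — an alkyne.
The closest candidate here is a nitrile (-C#N), but the triple bond is C#N, not C#C. No other fragment satisfies the full query, so there is no match.

No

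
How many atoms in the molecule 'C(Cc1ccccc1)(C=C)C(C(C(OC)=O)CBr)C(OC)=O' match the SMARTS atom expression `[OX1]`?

The query [OX1] means: aliphatic oxygen with one total connection — typically a carbonyl =O or an oxide.
Check the 22 heavy atoms by environment: 7× C (X4) → no; 1× Br (X1) → no; 4× C (X3) → no; 2× O (X1) → match; 2× O (X2) → no; 6× c (aromatic, X3) → no.
That gives 2 matching atoms.

2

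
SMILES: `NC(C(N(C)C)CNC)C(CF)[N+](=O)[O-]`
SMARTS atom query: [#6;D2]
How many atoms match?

The query [#6;D2] means: any carbon bonded to exactly two heavy atoms.
Check the 15 heavy atoms by environment: 2× C (D2) → match; 3× C (D3) → no; 1× N (D1) → no; 1× N (charge +1, D3) → no; 1× O (charge -1, D1) → no; 1× O (D1) → no; 1× N (D3) → no; 3× C (D1) → no; 1× F (D1) → no; 1× N (D2) → no.
That gives 2 matching atoms.

2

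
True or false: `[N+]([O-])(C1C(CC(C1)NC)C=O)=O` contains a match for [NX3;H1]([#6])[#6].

True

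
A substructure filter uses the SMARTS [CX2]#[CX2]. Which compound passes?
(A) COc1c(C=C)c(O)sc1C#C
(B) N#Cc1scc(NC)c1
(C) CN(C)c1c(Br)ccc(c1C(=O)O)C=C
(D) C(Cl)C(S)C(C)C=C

A

[CX2]#[CX2] describes a carbon-carbon triple bond (an alkyne).
(A) contains an ethynyl group (-C#CH), which satisfies every atom and bond constraint.
(B) has a nitrile (-C#N) but the triple bond is C#N, not C#C.
(C) has a vinyl group (-CH=CH2) but the C=C is a double bond; both carbons are CX3, not CX2.
(D) has a vinyl group (-CH=CH2) but the C=C is a double bond; both carbons are CX3, not CX2.
So the answer is (A).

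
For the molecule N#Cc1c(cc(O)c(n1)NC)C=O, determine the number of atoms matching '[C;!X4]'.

2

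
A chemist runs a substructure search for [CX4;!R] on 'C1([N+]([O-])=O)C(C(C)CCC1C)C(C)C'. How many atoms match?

5

Check the 14 heavy atoms by environment: 6× C (X4, in 6-ring) → no; 5× C (X4, acyclic) → match; 1× N (charge +1, X3, acyclic) → no; 1× O (charge -1, X1, acyclic) → no; 1× O (X1, acyclic) → no.
That gives 5 matching atoms.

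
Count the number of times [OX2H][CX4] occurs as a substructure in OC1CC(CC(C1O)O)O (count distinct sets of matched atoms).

4

[OX2H][CX4] is the SMARTS for an aliphatic alcohol: a hydroxyl oxygen bound to an sp3 (X4) carbon.
The molecule carries 4 separate instances of a hydroxyl group (-OH) meeting every constraint; each maps to a distinct set of atoms, giving 4 matches.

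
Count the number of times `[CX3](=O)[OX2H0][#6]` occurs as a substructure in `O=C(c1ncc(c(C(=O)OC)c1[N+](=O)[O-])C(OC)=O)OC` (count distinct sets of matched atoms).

[CX3](=O)[OX2H0][#6] is the SMARTS for an ester: a carbonyl carbon bonded to an oxygen that is itself bonded to carbon (no H on that O).
The molecule carries 3 separate instances of a methyl-ester group (-C(=O)OCH3) meeting every constraint; each maps to a distinct set of atoms, giving 3 matches.

3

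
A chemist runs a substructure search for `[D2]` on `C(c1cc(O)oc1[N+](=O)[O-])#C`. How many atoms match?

The query [D2] means: atom with exactly two heavy-atom neighbours.
Check the 11 heavy atoms by environment: 1× o (aromatic, D2) → match; 3× c (aromatic, D3) → no; 1× c (aromatic, D2) → match; 2× O (D1) → no; 1× C (D2) → match; 1× C (D1) → no; 1× N (charge +1, D3) → no; 1× O (charge -1, D1) → no.
Summing the matching environments: 1 + 1 + 1 = 3 matching atoms.

3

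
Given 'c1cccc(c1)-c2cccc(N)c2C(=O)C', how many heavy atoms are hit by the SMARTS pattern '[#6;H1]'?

8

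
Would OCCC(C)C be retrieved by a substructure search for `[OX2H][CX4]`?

Yes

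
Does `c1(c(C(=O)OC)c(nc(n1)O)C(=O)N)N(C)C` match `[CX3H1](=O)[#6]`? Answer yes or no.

No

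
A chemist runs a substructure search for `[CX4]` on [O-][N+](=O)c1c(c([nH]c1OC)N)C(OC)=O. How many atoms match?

The query [CX4] means: C with X4: aliphatic carbon with exactly 4 total connections (bonds + H).
Check the 15 heavy atoms by environment: 1× n (aromatic, X3) → no; 4× c (aromatic, X3) → no; 1× N (charge +1, X3) → no; 1× O (charge -1, X1) → no; 2× O (X1) → no; 2× O (X2) → no; 2× C (X4) → match; 1× N (X3) → no; 1× C (X3) → no.
That gives 2 matching atoms.

2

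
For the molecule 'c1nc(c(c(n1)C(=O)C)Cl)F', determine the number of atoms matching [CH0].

1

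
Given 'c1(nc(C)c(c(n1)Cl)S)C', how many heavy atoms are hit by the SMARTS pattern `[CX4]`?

The query [CX4] means: C with X4: aliphatic carbon with exactly 4 total connections (bonds + H).
Check the 10 heavy atoms by environment: 2× n (aromatic, X2) → no; 4× c (aromatic, X3) → no; 2× C (X4) → match; 1× S (X2) → no; 1× Cl (X1) → no.
That gives 2 matching atoms.

2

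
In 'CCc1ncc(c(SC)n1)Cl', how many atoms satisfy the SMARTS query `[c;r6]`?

4

The query [c;r6] means: aromatic carbon that belongs to a six-membered ring.
Check the 11 heavy atoms by environment: 2× n (aromatic, in 6-ring) → no; 4× c (aromatic, in 6-ring) → match; 1× S (acyclic) → no; 3× C (acyclic) → no; 1× Cl (acyclic) → no.
That gives 4 matching atoms.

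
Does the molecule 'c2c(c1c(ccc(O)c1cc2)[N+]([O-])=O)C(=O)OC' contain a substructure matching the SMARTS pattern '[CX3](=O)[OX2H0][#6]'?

Yes

The pattern [CX3](=O)[OX2H0][#6] describes a carbonyl carbon bonded to an oxygen that is itself bonded to carbon (no H on that O) — an ester.
The molecule carries a methyl-ester group (-C(=O)OCH3), whose atoms satisfy every constraint of the query, so the pattern matches.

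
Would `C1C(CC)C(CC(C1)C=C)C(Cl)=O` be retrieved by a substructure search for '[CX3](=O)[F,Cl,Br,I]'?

Yes

The pattern [CX3](=O)[F,Cl,Br,I] describes a carbonyl carbon bonded to a halogen — an acyl halide.
The molecule carries an acyl chloride (-C(=O)Cl), whose atoms satisfy every constraint of the query, so the pattern matches.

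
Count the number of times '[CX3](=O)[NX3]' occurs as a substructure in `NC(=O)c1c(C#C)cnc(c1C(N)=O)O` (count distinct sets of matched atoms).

[CX3](=O)[NX3] is the SMARTS for an amide: a carbonyl carbon bonded to a trivalent nitrogen.
The molecule carries 2 separate instances of a primary amide (-C(=O)NH2) meeting every constraint; each maps to a distinct set of atoms, giving 2 matches.

2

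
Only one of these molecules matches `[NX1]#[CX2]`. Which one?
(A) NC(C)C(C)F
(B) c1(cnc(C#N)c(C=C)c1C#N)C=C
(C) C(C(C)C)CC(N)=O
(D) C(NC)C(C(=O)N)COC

B

[NX1]#[CX2] describes a nitrogen triple-bonded to a two-connected carbon (a nitrile).
(A) has a primary amino group (-NH2) but the nitrogen is NX3 (three connections), not NX1 triple-bonded.
(B) contains a nitrile (-C#N), which satisfies every atom and bond constraint.
(C) has a primary amide (-C(=O)NH2) but the nitrogen is NX3, not NX1.
(D) has a primary amide (-C(=O)NH2) but the nitrogen is NX3, not NX1.
So the answer is (B).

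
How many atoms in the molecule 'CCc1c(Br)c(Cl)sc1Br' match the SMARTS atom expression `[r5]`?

The query [r5] means: r5 matches atoms in a five-membered ring.
Check the 10 heavy atoms by environment: 1× s (aromatic, in 5-ring) → match; 4× c (aromatic, in 5-ring) → match; 2× Br (acyclic) → no; 1× Cl (acyclic) → no; 2× C (acyclic) → no.
Summing the matching environments: 1 + 4 = 5 matching atoms.

5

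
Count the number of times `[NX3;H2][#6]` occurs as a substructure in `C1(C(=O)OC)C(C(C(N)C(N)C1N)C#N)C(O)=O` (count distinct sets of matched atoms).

[NX3;H2][#6] is the SMARTS for a primary amine: a trivalent nitrogen with two H attached to carbon.
The molecule carries 3 separate instances of a primary amino group (-NH2) meeting every constraint; each maps to a distinct set of atoms, giving 3 matches.

3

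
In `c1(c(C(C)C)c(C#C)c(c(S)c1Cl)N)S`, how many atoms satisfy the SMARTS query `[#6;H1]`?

Check the 15 heavy atoms by environment: 6× c (aromatic, H0) → no; 2× S (H1) → no; 1× C (H0) → no; 2× C (H1) → match; 1× N (H2) → no; 1× Cl (H0) → no; 2× C (H3) → no.
That gives 2 matching atoms.

2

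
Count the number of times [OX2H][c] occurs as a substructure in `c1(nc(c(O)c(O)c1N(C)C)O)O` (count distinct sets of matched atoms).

[OX2H][c] is the SMARTS for a phenol: a hydroxyl oxygen attached to an aromatic carbon.
The molecule carries 4 separate instances of a hydroxyl group (-OH) meeting every constraint; each maps to a distinct set of atoms, giving 4 matches.

4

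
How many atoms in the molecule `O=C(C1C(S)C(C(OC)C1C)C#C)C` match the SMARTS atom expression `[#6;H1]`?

6

The query [#6;H1] means: any carbon bearing exactly one hydrogen.
Check the 14 heavy atoms by environment: 6× C (H1) → match; 1× S (H1) → no; 3× C (H3) → no; 2× O (H0) → no; 2× C (H0) → no.
That gives 6 matching atoms.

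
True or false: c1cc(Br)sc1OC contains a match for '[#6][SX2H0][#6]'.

False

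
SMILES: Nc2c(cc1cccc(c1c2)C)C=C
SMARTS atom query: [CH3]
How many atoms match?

1

The query [CH3] means: aliphatic carbon with exactly three hydrogens.
Check the 14 heavy atoms by environment: 5× c (aromatic, H0) → no; 5× c (aromatic, H1) → no; 1× N (H2) → no; 1× C (H1) → no; 1× C (H2) → no; 1× C (H3) → match.
That gives 1 matching atom.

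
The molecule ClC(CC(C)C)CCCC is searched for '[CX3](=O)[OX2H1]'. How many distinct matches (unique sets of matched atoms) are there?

[CX3](=O)[OX2H1] is the SMARTS for a carboxylic acid: an sp2 carbon double-bonded to O and single-bonded to an -OH oxygen.
No fragment in the molecule satisfies every constraint, giving 0 matches.

0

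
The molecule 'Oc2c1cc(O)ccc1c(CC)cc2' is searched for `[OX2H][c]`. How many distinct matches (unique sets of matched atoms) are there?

[OX2H][c] is the SMARTS for a phenol: a hydroxyl oxygen attached to an aromatic carbon.
The molecule carries 2 separate instances of a hydroxyl group (-OH) meeting every constraint; each maps to a distinct set of atoms, giving 2 matches.

2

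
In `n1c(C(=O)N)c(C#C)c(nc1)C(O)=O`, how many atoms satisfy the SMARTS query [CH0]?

Check the 14 heavy atoms by environment: 2× n (aromatic, H0) → no; 1× c (aromatic, H1) → no; 3× c (aromatic, H0) → no; 3× C (H0) → match; 2× O (H0) → no; 1× O (H1) → no; 1× N (H2) → no; 1× C (H1) → no.
That gives 3 matching atoms.

3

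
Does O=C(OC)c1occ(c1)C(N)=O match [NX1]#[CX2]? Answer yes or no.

No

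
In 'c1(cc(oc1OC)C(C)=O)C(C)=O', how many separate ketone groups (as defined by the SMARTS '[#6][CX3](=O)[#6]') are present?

2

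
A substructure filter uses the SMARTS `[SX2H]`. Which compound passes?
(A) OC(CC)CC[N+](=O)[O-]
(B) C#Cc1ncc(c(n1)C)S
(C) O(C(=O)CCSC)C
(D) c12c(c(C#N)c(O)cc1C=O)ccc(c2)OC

B

[SX2H] describes an aliphatic sulfur with two connections, one being H (a thiol).
(A) has a hydroxyl group (-OH) but it is an -OH, not an -SH.
(B) contains a thiol (-SH), which satisfies every atom and bond constraint.
(C) has a methylthio ether (-SCH3) but the sulfur has H0 (bonded to two carbons), not H1.
(D) has a hydroxyl group (-OH) but it is an -OH, not an -SH.
So the answer is (B).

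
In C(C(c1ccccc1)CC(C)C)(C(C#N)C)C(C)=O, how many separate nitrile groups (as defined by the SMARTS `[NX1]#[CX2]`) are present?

1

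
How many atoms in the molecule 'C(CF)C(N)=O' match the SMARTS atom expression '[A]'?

The query [A] means: A matches any aliphatic (non-aromatic) heavy atom.
Check the 6 heavy atoms by environment: 3× C → match; 1× O → match; 1× N → match; 1× F → match.
Summing the matching environments: 3 + 1 + 1 + 1 = 6 matching atoms.

6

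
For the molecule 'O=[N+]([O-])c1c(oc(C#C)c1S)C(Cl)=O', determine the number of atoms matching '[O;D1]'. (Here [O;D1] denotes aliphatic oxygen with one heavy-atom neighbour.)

3

Check the 14 heavy atoms by environment: 1× o (aromatic, D2) → no; 4× c (aromatic, D3) → no; 1× C (D3) → no; 2× O (D1) → match; 1× Cl (D1) → no; 1× S (D1) → no; 1× N (charge +1, D3) → no; 1× O (charge -1, D1) → match; 1× C (D2) → no; 1× C (D1) → no.
Summing the matching environments: 2 + 1 = 3 matching atoms.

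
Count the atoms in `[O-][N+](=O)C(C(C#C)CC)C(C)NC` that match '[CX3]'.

0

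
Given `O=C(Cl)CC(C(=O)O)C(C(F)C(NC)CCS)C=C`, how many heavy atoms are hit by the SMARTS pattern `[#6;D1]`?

2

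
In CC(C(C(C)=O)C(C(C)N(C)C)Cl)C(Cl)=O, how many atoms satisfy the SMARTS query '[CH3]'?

5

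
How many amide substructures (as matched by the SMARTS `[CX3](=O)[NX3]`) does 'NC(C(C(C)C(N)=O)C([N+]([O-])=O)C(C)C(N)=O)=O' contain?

[CX3](=O)[NX3] is the SMARTS for an amide: a carbonyl carbon bonded to a trivalent nitrogen.
The molecule carries 3 separate instances of a primary amide (-C(=O)NH2) meeting every constraint; each maps to a distinct set of atoms, giving 3 matches.

3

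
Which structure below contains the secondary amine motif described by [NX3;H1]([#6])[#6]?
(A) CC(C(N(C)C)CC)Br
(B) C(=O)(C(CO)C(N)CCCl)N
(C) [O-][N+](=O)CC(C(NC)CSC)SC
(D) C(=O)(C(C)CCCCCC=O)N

C

[NX3;H1]([#6])[#6] describes a trivalent nitrogen with one H, bonded to two carbons (a secondary amine).
(A) has a dimethylamino group (-N(CH3)2) but the nitrogen has H0, not H1.
(B) has a primary amide (-C(=O)NH2) but the -C(=O)NH2 nitrogen has H2, not H1.
(C) contains an N-methylamino group (-NHCH3), which satisfies every atom and bond constraint.
(D) has a primary amide (-C(=O)NH2) but the -C(=O)NH2 nitrogen has H2, not H1.
So the answer is (C).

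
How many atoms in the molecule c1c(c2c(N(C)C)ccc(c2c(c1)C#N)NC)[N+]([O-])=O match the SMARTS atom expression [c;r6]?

The query [c;r6] means: aromatic carbon that belongs to a six-membered ring.
Check the 20 heavy atoms by environment: 10× c (aromatic, in 6-ring) → match; 4× C (acyclic) → no; 3× N (acyclic) → no; 1× N (charge +1, acyclic) → no; 1× O (charge -1, acyclic) → no; 1× O (acyclic) → no.
That gives 10 matching atoms.

10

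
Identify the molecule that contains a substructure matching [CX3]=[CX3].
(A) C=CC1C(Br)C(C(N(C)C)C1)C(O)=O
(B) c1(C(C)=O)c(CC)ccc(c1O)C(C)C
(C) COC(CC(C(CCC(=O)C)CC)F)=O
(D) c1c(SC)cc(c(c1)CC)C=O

A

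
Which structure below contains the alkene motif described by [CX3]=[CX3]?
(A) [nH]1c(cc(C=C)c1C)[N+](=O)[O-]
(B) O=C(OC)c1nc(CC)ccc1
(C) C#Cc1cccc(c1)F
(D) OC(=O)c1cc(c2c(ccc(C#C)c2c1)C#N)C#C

A

[CX3]=[CX3] describes a non-aromatic C=C double bond between two sp2 carbons (an alkene).
(A) contains a vinyl group (-CH=CH2), which satisfies every atom and bond constraint.
(B) has an ethyl group (-CH2CH3) but its C-C bond is a single bond between CX4 carbons, not CX3=CX3.
(C) has an ethynyl group (-C#CH) but the C-C bond is a triple bond, not a double bond.
(D) has an ethynyl group (-C#CH) but the C-C bond is a triple bond, not a double bond.
So the answer is (A).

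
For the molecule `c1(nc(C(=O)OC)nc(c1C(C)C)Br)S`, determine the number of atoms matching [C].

5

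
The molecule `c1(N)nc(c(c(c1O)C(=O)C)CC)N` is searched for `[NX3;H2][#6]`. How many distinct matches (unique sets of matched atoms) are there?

2

[NX3;H2][#6] is the SMARTS for a primary amine: a trivalent nitrogen with two H attached to carbon.
The molecule carries 2 separate instances of a primary amino group (-NH2) meeting every constraint; each maps to a distinct set of atoms, giving 2 matches.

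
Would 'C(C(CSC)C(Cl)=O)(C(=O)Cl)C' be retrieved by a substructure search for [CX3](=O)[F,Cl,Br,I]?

Yes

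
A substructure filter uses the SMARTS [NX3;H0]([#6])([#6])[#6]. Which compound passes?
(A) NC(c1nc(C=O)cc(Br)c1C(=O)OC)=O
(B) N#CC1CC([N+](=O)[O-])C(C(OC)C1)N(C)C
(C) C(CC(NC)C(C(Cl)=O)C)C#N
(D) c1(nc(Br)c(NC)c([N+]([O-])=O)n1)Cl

B

[NX3;H0]([#6])([#6])[#6] describes a trivalent nitrogen with no H, bonded to three carbons (a tertiary amine).
(A) has a primary amide (-C(=O)NH2) but the amide nitrogen has H2 and only one carbon neighbour.
(B) contains a dimethylamino group (-N(CH3)2), which satisfies every atom and bond constraint.
(C) has an N-methylamino group (-NHCH3) but the nitrogen still has one H (H1), not H0.
(D) has an N-methylamino group (-NHCH3) but the nitrogen still has one H (H1), not H0.
So the answer is (B).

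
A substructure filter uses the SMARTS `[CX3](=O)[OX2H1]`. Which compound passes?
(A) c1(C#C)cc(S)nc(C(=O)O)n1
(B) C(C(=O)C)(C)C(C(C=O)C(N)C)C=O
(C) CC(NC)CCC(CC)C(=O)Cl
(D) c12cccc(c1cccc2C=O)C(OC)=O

A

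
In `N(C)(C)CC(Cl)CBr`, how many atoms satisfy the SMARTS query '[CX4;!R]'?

5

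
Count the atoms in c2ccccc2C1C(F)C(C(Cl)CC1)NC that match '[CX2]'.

0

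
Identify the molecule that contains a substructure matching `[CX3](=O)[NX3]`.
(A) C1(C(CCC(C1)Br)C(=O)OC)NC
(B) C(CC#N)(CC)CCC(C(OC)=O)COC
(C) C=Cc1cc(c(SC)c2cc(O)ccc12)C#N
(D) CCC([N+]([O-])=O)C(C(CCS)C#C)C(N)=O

D

[CX3](=O)[NX3] describes a carbonyl carbon bonded to a trivalent nitrogen (an amide).
(A) has a methyl-ester group (-C(=O)OCH3) but the carbonyl is bonded to O, not to an NX3 nitrogen.
(B) has a nitrile (-C#N) but the nitrile N is NX1 (triple-bonded), not NX3.
(C) has a nitrile (-C#N) but the nitrile N is NX1 (triple-bonded), not NX3.
(D) contains a primary amide (-C(=O)NH2), which satisfies every atom and bond constraint.
So the answer is (D).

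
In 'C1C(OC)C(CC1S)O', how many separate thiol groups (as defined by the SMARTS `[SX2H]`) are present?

[SX2H] is the SMARTS for a thiol: an aliphatic sulfur with two connections, one being H.
Exactly one fragment in the molecule meets all constraints, giving 1 match.

1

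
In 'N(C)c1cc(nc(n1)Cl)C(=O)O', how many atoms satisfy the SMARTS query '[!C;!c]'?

6

The query [!C;!c] means: neither aliphatic nor aromatic carbon — same as [!#6].
Check the 12 heavy atoms by environment: 2× n (aromatic) → match; 4× c (aromatic) → no; 1× N → match; 2× C → no; 2× O → match; 1× Cl → match.
Summing the matching environments: 2 + 1 + 2 + 1 = 6 matching atoms.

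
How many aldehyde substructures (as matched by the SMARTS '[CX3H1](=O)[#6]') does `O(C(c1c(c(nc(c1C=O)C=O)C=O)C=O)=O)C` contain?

4

[CX3H1](=O)[#6] is the SMARTS for an aldehyde: an sp2 carbon with one H, double-bonded to O and single-bonded to carbon.
The molecule carries 4 separate instances of an aldehyde (-CHO) meeting every constraint; each maps to a distinct set of atoms, giving 4 matches.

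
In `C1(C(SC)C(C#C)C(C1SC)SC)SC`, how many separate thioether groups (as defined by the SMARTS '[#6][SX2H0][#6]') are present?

[#6][SX2H0][#6] is the SMARTS for a thioether: an aliphatic sulfur bridging two carbons with no H on the sulfur.
The molecule carries 4 separate instances of a methylthio ether (-SCH3) meeting every constraint; each maps to a distinct set of atoms, giving 4 matches.

4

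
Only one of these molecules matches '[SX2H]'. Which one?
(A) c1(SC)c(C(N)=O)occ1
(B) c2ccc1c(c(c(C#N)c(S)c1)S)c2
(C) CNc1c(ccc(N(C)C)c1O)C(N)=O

[SX2H] describes an aliphatic sulfur with two connections, one being H (a thiol).
(A) has a methylthio ether (-SCH3) but the sulfur has H0 (bonded to two carbons), not H1.
(B) contains a thiol (-SH), which satisfies every atom and bond constraint.
(C) has a hydroxyl group (-OH) but it is an -OH, not an -SH.
So the answer is (B).

B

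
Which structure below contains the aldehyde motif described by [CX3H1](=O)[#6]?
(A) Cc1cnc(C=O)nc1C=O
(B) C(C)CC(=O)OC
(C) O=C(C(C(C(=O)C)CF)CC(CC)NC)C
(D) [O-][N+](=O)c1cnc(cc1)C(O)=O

A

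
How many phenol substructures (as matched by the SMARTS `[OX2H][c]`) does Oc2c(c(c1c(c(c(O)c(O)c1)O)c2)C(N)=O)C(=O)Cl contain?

4

[OX2H][c] is the SMARTS for a phenol: a hydroxyl oxygen attached to an aromatic carbon.
The molecule carries 4 separate instances of a hydroxyl group (-OH) meeting every constraint; each maps to a distinct set of atoms, giving 4 matches.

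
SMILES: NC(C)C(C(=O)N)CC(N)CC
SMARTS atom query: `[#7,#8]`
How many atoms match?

The query [#7,#8] means: nitrogen or oxygen (comma = OR).
Check the 12 heavy atoms by environment: 8× C → no; 3× N → match; 1× O → match.
Summing the matching environments: 3 + 1 = 4 matching atoms.

4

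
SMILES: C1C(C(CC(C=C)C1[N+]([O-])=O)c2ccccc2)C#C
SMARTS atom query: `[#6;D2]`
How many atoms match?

The query [#6;D2] means: any carbon bonded to exactly two heavy atoms.
Check the 19 heavy atoms by environment: 4× C (D2) → match; 4× C (D3) → no; 1× N (charge +1, D3) → no; 1× O (charge -1, D1) → no; 1× O (D1) → no; 1× c (aromatic, D3) → no; 5× c (aromatic, D2) → match; 2× C (D1) → no.
Summing the matching environments: 4 + 5 = 9 matching atoms.

9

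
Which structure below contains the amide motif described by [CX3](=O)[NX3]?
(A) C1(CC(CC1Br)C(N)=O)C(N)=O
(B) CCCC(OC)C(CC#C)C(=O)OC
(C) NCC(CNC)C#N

A

[CX3](=O)[NX3] describes a carbonyl carbon bonded to a trivalent nitrogen (an amide).
(A) contains a primary amide (-C(=O)NH2), which satisfies every atom and bond constraint.
(B) has a methyl-ester group (-C(=O)OCH3) but the carbonyl is bonded to O, not to an NX3 nitrogen.
(C) has a nitrile (-C#N) but the nitrile N is NX1 (triple-bonded), not NX3.
So the answer is (A).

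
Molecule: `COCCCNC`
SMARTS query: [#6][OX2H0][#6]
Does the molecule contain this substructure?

Yes

The pattern [#6][OX2H0][#6] describes an aliphatic oxygen bridging two carbons with no H on the oxygen — an ether.
The molecule carries a methoxy ether (-OCH3), whose atoms satisfy every constraint of the query, so the pattern matches.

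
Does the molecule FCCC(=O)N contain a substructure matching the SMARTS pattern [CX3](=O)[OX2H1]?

The pattern [CX3](=O)[OX2H1] describes an sp2 carbon double-bonded to O and single-bonded to an -OH oxygen — a carboxylic acid.
The closest candidate here is a primary amide (-C(=O)NH2), but the carbonyl is bonded to N, not to an -OH oxygen. No other fragment satisfies the full query, so there is no match.

No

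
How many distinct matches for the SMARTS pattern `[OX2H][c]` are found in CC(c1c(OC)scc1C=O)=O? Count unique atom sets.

[OX2H][c] is the SMARTS for a phenol: a hydroxyl oxygen attached to an aromatic carbon.
The molecule has a methoxy ether (-OCH3), but the oxygen has H0, not H1; nothing else fits, so there are 0 matches.

0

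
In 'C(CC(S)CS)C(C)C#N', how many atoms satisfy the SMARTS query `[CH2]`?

Check the 10 heavy atoms by environment: 3× C (H2) → match; 2× C (H1) → no; 1× C (H3) → no; 2× S (H1) → no; 1× C (H0) → no; 1× N (H0) → no.
That gives 3 matching atoms.

3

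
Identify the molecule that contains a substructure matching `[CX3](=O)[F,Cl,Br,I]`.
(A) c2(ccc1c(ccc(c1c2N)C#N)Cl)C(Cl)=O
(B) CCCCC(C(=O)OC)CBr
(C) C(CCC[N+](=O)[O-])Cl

[CX3](=O)[F,Cl,Br,I] describes a carbonyl carbon bonded to a halogen (an acyl halide).
(A) contains an acyl chloride (-C(=O)Cl), which satisfies every atom and bond constraint.
(B) has a methyl-ester group (-C(=O)OCH3) but the carbonyl is bonded to -O-C, not to a halogen.
(C) has a chloro substituent but the Cl is not on a carbonyl carbon.
So the answer is (A).

A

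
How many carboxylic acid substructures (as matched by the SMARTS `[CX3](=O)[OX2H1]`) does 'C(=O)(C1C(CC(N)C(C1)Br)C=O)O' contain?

1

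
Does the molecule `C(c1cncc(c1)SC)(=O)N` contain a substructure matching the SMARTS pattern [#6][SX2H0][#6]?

Yes

The pattern [#6][SX2H0][#6] describes an aliphatic sulfur bridging two carbons with no H on the sulfur — a thioether.
The molecule carries a methylthio ether (-SCH3), whose atoms satisfy every constraint of the query, so the pattern matches.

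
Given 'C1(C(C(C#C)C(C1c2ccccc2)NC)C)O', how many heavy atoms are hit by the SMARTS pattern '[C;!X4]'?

Check the 17 heavy atoms by environment: 7× C (X4) → no; 1× O (X2) → no; 6× c (aromatic, X3) → no; 1× N (X3) → no; 2× C (X2) → match.
That gives 2 matching atoms.

2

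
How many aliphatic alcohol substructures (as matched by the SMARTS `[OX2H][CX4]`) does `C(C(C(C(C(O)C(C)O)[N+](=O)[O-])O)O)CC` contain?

[OX2H][CX4] is the SMARTS for an aliphatic alcohol: a hydroxyl oxygen bound to an sp3 (X4) carbon.
The molecule carries 4 separate instances of a hydroxyl group (-OH) meeting every constraint; each maps to a distinct set of atoms, giving 4 matches.

4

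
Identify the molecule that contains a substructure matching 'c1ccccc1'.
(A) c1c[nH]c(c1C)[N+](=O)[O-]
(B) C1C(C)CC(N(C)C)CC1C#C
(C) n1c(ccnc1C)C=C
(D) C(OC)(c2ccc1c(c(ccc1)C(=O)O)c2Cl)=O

D

c1ccccc1 describes six aromatic carbons in a ring (a benzene ring).
(A) has a methyl group (-CH3) but no six-membered all-carbon aromatic ring is present.
(B) has a methyl group (-CH3) but no six-membered all-carbon aromatic ring is present.
(C) has a methyl group (-CH3) but no six-membered all-carbon aromatic ring is present.
(D) contains the required atom environment, so the pattern matches.
So the answer is (D).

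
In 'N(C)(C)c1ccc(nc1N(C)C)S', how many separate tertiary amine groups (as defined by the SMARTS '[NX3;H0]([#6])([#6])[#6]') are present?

[NX3;H0]([#6])([#6])[#6] is the SMARTS for a tertiary amine: a trivalent nitrogen with no H, bonded to three carbons.
The molecule carries 2 separate instances of a dimethylamino group (-N(CH3)2) meeting every constraint; each maps to a distinct set of atoms, giving 2 matches.

2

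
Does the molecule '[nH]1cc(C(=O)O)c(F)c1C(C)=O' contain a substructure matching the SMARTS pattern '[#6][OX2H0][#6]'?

No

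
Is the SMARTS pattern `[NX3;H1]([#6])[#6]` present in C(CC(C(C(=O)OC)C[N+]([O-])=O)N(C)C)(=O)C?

No

The pattern [NX3;H1]([#6])[#6] describes a trivalent nitrogen with one H, bonded to two carbons — a secondary amine.
The closest candidate here is a dimethylamino group (-N(CH3)2), but the nitrogen has H0, not H1. No other fragment satisfies the full query, so there is no match.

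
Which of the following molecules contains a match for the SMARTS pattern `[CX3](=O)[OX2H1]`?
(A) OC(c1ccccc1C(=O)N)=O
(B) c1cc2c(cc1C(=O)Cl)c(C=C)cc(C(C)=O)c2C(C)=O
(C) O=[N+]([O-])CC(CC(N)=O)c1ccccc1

A

[CX3](=O)[OX2H1] describes an sp2 carbon double-bonded to O and single-bonded to an -OH oxygen (a carboxylic acid).
(A) contains a carboxylic acid group (-C(=O)OH), which satisfies every atom and bond constraint.
(B) has an acyl chloride (-C(=O)Cl) but the carbonyl is bonded to Cl, not to an -OH oxygen.
(C) has a primary amide (-C(=O)NH2) but the carbonyl is bonded to N, not to an -OH oxygen.
So the answer is (A).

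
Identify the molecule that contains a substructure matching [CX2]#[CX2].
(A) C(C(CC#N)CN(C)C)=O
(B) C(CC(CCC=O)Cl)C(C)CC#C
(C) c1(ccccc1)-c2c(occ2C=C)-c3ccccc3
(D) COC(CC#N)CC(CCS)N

B

[CX2]#[CX2] describes a carbon-carbon triple bond (an alkyne).
(A) has a nitrile (-C#N) but the triple bond is C#N, not C#C.
(B) contains an ethynyl group (-C#CH), which satisfies every atom and bond constraint.
(C) has a vinyl group (-CH=CH2) but the C=C is a double bond; both carbons are CX3, not CX2.
(D) has a nitrile (-C#N) but the triple bond is C#N, not C#C.
So the answer is (B).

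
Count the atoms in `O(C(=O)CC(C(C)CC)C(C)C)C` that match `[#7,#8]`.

The query [#7,#8] means: nitrogen or oxygen (comma = OR).
Check the 13 heavy atoms by environment: 11× C → no; 2× O → match.
That gives 2 matching atoms.

2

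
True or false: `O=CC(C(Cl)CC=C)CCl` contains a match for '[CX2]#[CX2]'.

False

The pattern [CX2]#[CX2] describes a carbon-carbon triple bond — an alkyne.
The closest candidate here is a vinyl group (-CH=CH2), but the C=C is a double bond; both carbons are CX3, not CX2. No other fragment satisfies the full query, so there is no match.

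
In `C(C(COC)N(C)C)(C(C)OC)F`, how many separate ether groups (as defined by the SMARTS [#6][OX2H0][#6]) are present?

2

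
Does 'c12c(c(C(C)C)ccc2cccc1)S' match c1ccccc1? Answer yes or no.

The pattern c1ccccc1 describes six aromatic carbons in a ring — a benzene ring.
The required atom environment is present in the molecule, so the pattern matches.

Yes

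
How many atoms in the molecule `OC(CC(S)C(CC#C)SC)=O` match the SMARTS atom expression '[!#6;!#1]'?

4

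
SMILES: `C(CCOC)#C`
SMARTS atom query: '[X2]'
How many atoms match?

3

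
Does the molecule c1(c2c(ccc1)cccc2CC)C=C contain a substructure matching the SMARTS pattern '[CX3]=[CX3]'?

Yes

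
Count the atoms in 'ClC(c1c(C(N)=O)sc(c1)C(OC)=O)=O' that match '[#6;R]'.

4

The query [#6;R] means: carbon that is part of a ring.
Check the 15 heavy atoms by environment: 1× s (aromatic, in 5-ring) → no; 4× c (aromatic, in 5-ring) → match; 4× C (acyclic) → no; 4× O (acyclic) → no; 1× N (acyclic) → no; 1× Cl (acyclic) → no.
That gives 4 matching atoms.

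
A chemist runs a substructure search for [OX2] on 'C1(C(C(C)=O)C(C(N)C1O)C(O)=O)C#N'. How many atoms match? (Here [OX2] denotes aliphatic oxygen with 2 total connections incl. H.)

2

The query [OX2] means: aliphatic oxygen with two total connections — ether, hydroxyl, or ester single-bond O.
Check the 15 heavy atoms by environment: 6× C (X4) → no; 2× C (X3) → no; 2× O (X1) → no; 2× O (X2) → match; 1× C (X2) → no; 1× N (X1) → no; 1× N (X3) → no.
That gives 2 matching atoms.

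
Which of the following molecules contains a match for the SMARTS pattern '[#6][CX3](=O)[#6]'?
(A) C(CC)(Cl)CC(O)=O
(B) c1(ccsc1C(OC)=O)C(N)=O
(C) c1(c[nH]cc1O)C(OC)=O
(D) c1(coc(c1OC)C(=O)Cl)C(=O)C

D

[#6][CX3](=O)[#6] describes a carbonyl carbon (no H) flanked by two carbons (a ketone).
(A) has a carboxylic acid group (-C(=O)OH) but one neighbour of the carbonyl carbon is O, not C.
(B) has a methyl-ester group (-C(=O)OCH3) but one neighbour of the carbonyl carbon is O, not C.
(C) has a methyl-ester group (-C(=O)OCH3) but one neighbour of the carbonyl carbon is O, not C.
(D) contains an acetyl/ketone group (-C(=O)CH3), which satisfies every atom and bond constraint.
So the answer is (D).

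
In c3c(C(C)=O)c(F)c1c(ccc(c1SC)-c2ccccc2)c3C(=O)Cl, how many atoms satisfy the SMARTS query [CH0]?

The query [CH0] means: aliphatic carbon with no attached hydrogen.
Check the 25 heavy atoms by environment: 8× c (aromatic, H0) → no; 8× c (aromatic, H1) → no; 1× S (H0) → no; 2× C (H3) → no; 1× F (H0) → no; 2× C (H0) → match; 2× O (H0) → no; 1× Cl (H0) → no.
That gives 2 matching atoms.

2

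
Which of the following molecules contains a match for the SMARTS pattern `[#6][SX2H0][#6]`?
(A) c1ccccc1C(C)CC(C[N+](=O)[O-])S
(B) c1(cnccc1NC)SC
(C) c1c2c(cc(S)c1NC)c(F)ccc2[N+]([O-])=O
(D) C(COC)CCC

[#6][SX2H0][#6] describes an aliphatic sulfur bridging two carbons with no H on the sulfur (a thioether).
(A) has a thiol (-SH) but the sulfur has H1, not H0 bridging two carbons.
(B) contains a methylthio ether (-SCH3), which satisfies every atom and bond constraint.
(C) has a thiol (-SH) but the sulfur has H1, not H0 bridging two carbons.
(D) has a methoxy ether (-OCH3) but the bridging atom is O, not S.
So the answer is (B).

B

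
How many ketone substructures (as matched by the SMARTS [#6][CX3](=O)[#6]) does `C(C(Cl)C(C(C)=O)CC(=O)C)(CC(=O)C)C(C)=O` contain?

4

[#6][CX3](=O)[#6] is the SMARTS for a ketone: a carbonyl carbon (no H) flanked by two carbons.
The molecule carries 4 separate instances of an acetyl/ketone group (-C(=O)CH3) meeting every constraint; each maps to a distinct set of atoms, giving 4 matches.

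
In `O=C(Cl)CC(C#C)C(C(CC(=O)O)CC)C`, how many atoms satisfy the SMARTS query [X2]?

3

The query [X2] means: any atom with exactly two total connections (bonds + H).
Check the 16 heavy atoms by environment: 8× C (X4) → no; 2× C (X3) → no; 2× O (X1) → no; 1× Cl (X1) → no; 1× O (X2) → match; 2× C (X2) → match.
Summing the matching environments: 1 + 2 = 3 matching atoms.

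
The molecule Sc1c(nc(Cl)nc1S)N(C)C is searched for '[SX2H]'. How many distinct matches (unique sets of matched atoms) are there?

2

[SX2H] is the SMARTS for a thiol: an aliphatic sulfur with two connections, one being H.
The molecule carries 2 separate instances of a thiol (-SH) meeting every constraint; each maps to a distinct set of atoms, giving 2 matches.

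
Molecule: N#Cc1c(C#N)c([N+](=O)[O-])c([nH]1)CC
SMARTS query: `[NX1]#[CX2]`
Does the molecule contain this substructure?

The pattern [NX1]#[CX2] describes a nitrogen triple-bonded to a two-connected carbon — a nitrile.
The molecule carries a nitrile (-C#N), whose atoms satisfy every constraint of the query, so the pattern matches.

Yes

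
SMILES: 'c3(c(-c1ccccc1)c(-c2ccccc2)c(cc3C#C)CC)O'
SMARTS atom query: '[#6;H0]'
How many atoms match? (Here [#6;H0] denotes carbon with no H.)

8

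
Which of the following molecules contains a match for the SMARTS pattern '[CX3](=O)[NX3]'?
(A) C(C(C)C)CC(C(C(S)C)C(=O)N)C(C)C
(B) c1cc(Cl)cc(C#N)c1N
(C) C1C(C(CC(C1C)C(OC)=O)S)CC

[CX3](=O)[NX3] describes a carbonyl carbon bonded to a trivalent nitrogen (an amide).
(A) contains a primary amide (-C(=O)NH2), which satisfies every atom and bond constraint.
(B) has a primary amino group (-NH2) but the -NH2 is not attached to a carbonyl carbon.
(C) has a methyl-ester group (-C(=O)OCH3) but the carbonyl is bonded to O, not to an NX3 nitrogen.
So the answer is (A).

A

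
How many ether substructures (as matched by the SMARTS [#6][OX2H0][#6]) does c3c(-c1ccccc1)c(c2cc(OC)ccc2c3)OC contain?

[#6][OX2H0][#6] is the SMARTS for an ether: an aliphatic oxygen bridging two carbons with no H on the oxygen.
The molecule carries 2 separate instances of a methoxy ether (-OCH3) meeting every constraint; each maps to a distinct set of atoms, giving 2 matches.

2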